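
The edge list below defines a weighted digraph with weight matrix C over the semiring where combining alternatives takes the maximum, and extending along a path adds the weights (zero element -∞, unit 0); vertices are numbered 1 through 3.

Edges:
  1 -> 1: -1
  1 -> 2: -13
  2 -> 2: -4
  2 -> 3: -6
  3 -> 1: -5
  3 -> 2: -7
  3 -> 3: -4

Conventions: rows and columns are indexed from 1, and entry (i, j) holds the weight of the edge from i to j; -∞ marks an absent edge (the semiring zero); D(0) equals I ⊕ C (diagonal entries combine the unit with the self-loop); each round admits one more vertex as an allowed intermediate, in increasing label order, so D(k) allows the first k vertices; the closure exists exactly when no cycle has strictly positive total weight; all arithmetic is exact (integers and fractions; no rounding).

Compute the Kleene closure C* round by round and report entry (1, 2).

D(0):
  [0, -13, -∞]
  [-∞, 0, -6]
  [-5, -7, 0]
D(1):
  [0, -13, -∞]
  [-∞, 0, -6]
  [-5, -7, 0]
D(2):
  [0, -13, -19]
  [-∞, 0, -6]
  [-5, -7, 0]
D(3):
  [0, -13, -19]
  [-11, 0, -6]
  [-5, -7, 0]
Answer: C*[1][2] = -13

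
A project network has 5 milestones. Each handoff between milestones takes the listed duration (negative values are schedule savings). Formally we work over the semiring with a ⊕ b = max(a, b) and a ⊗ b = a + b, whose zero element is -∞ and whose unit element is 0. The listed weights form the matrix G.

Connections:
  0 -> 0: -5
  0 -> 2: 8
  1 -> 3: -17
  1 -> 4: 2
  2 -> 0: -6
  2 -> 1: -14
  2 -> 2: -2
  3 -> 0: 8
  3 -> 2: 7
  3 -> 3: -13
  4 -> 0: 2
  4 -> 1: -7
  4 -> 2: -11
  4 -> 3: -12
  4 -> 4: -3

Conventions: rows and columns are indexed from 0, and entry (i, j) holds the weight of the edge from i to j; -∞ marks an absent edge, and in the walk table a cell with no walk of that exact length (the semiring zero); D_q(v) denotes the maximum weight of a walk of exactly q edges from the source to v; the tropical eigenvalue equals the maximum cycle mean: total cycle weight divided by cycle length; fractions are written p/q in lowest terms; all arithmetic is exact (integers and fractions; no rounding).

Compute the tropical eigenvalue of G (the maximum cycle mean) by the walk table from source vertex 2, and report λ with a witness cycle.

q=0: [-∞, -∞, 0, -∞, -∞]
q=1: [-6, -14, -2, -∞, -∞]
q=2: [-8, -16, 2, -31, -12]
q=3: [-4, -12, 0, -24, -14]
q=4: [-6, -14, 4, -26, -10]
q=5: [-2, -10, 2, -22, -12]
Optimal cycle mean attained by: cycle 0->2->0, total 8 + (-6), length 2.
Answer: λ = 1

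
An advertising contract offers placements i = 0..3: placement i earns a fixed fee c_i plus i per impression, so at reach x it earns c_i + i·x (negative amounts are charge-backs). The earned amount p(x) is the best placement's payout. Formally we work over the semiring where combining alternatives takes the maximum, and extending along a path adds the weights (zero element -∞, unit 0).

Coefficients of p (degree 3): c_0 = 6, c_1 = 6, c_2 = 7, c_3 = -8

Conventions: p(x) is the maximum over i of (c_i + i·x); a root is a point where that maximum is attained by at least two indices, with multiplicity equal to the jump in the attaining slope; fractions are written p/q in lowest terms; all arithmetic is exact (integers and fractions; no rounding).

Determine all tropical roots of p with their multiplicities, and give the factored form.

hull edge (i=0, c=6) to (i=2, c=7): slope 1/2, span 2
hull edge (i=2, c=7) to (i=3, c=-8): slope -15, span 1
Factored form: p(x) = -8 ⊗ (x ⊕ (-1/2)) ⊗ (x ⊕ (-1/2)) ⊗ (x ⊕ 15)
Answer: roots = -1/2 (mult 2), 15 (mult 1)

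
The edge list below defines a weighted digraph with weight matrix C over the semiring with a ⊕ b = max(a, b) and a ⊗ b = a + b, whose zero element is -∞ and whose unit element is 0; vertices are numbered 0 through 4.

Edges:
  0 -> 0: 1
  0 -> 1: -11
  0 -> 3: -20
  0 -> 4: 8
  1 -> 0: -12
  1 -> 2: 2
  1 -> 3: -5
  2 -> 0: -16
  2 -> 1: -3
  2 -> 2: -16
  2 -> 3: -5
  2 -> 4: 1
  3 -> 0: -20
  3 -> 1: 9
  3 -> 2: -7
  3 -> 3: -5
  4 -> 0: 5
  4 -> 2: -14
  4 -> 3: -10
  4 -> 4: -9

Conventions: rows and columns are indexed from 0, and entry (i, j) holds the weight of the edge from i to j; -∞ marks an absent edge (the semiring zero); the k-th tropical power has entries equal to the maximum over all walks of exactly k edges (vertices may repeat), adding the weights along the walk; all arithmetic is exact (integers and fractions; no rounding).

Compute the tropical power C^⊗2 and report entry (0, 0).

C^⊗2:
  [13, -10, -6, -2, 9]
  [-11, 4, -12, -3, 3]
  [6, 4, -1, -8, -8]
  [-3, 4, 11, 4, -6]
  [6, -1, -17, -15, 13]
Key observation: the optimum is the walk 0->4->0, with weight 8 + 5 = 13.
Optimal value attained by: walk 0->4->0.
Answer: (C^⊗2)[0][0] = 13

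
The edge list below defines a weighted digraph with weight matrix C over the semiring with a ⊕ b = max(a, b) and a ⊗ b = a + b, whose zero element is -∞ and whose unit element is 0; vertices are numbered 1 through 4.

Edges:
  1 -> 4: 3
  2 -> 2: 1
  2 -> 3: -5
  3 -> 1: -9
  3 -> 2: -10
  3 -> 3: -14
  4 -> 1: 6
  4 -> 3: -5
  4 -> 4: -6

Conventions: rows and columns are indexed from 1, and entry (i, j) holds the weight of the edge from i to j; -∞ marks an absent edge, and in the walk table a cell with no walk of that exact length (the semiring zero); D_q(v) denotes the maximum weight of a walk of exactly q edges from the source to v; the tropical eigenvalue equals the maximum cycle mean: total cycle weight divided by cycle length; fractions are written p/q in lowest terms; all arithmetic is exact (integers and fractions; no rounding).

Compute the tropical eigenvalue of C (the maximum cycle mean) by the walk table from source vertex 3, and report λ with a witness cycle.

q=0: [-∞, -∞, 0, -∞]
q=1: [-9, -10, -14, -∞]
q=2: [-23, -9, -15, -6]
q=3: [0, -8, -11, -12]
q=4: [-6, -7, -13, 3]
Optimal cycle mean attained by: cycle 1->4->1, total 3 + 6, length 2.
Answer: λ = 9/2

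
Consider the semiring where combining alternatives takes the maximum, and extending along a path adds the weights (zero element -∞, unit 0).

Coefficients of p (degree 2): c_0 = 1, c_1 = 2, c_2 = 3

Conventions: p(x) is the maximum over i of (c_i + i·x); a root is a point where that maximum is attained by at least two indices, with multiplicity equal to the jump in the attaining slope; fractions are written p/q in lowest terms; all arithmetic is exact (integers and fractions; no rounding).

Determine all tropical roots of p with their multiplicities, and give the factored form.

hull edge (i=0, c=1) to (i=2, c=3): slope 1, span 2
Factored form: p(x) = 3 ⊗ (x ⊕ (-1)) ⊗ (x ⊕ (-1))
Answer: roots = -1 (mult 2)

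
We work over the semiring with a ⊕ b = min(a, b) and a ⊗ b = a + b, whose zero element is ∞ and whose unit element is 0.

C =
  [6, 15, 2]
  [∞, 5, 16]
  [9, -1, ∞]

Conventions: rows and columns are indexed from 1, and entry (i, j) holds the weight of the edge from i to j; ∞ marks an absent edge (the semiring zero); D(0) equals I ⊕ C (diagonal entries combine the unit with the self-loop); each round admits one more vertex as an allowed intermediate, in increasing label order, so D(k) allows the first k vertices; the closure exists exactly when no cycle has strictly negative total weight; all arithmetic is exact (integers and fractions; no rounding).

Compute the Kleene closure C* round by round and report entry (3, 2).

D(0):
  [0, 15, 2]
  [∞, 0, 16]
  [9, -1, 0]
D(1):
  [0, 15, 2]
  [∞, 0, 16]
  [9, -1, 0]
D(2):
  [0, 15, 2]
  [∞, 0, 16]
  [9, -1, 0]
D(3):
  [0, 1, 2]
  [25, 0, 16]
  [9, -1, 0]
Answer: C*[3][2] = -1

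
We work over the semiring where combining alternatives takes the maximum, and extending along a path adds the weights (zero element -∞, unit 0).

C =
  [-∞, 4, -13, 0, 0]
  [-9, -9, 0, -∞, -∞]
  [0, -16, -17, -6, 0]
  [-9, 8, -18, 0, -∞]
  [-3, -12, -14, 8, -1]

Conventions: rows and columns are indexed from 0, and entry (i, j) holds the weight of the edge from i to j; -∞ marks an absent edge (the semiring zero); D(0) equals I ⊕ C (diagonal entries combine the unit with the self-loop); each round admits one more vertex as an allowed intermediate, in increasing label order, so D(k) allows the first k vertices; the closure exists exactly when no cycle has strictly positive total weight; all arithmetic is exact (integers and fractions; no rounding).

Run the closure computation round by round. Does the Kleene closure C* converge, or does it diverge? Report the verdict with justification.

D(0):
  [0, 4, -13, 0, 0]
  [-9, 0, 0, -∞, -∞]
  [0, -16, 0, -6, 0]
  [-9, 8, -18, 0, -∞]
  [-3, -12, -14, 8, 0]
D(1):
  [0, 4, -13, 0, 0]
  [-9, 0, 0, -9, -9]
  [0, 4, 0, 0, 0]
  [-9, 8, -18, 0, -9]
  [-3, 1, -14, 8, 0]
Detection: at round 2, diagonal entry (2, 2) turns strictly positive.
Key observation: the cycle 2->0->1->2 has total weight 0 + 4 + 0, which is strictly positive.
Answer: DIVERGES — positive cycle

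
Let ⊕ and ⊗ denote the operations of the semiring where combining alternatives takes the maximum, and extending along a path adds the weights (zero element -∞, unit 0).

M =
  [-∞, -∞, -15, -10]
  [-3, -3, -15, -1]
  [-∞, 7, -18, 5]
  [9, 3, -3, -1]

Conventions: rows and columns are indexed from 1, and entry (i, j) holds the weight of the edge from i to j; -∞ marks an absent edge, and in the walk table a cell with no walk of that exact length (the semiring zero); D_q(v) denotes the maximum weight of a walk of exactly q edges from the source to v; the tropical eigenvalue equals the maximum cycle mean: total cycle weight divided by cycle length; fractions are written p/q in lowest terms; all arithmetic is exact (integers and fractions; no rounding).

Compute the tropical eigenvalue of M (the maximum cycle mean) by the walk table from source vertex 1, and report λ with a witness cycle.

q=0: [0, -∞, -∞, -∞]
q=1: [-∞, -∞, -15, -10]
q=2: [-1, -7, -13, -10]
q=3: [-1, -6, -13, -8]
q=4: [1, -5, -11, -7]
Optimal cycle mean attained by: cycle 2->4->2, total (-1) + 3, length 2.
Answer: λ = 1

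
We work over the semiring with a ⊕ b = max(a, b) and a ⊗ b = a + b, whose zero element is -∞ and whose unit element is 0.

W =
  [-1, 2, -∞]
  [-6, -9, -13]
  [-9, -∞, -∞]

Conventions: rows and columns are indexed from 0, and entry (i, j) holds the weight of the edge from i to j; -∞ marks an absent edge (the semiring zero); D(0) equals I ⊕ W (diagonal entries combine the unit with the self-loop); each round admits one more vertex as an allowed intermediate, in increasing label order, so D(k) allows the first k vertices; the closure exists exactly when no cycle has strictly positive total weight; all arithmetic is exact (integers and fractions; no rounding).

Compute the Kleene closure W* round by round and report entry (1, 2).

D(0):
  [0, 2, -∞]
  [-6, 0, -13]
  [-9, -∞, 0]
D(1):
  [0, 2, -∞]
  [-6, 0, -13]
  [-9, -7, 0]
D(2):
  [0, 2, -11]
  [-6, 0, -13]
  [-9, -7, 0]
D(3):
  [0, 2, -11]
  [-6, 0, -13]
  [-9, -7, 0]
Answer: W*[1][2] = -13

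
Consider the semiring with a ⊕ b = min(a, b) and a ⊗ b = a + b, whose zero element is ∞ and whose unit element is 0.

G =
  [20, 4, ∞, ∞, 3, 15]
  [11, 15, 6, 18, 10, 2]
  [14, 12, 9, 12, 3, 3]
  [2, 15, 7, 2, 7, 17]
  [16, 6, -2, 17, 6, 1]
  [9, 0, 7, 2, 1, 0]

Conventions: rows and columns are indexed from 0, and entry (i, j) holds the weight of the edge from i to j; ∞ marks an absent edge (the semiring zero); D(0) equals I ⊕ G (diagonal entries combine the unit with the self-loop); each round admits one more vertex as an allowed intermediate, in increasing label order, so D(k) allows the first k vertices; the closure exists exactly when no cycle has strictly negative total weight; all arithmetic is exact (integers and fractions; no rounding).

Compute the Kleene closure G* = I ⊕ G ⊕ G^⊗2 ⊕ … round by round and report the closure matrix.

D(0):
  [0, 4, ∞, ∞, 3, 15]
  [11, 0, 6, 18, 10, 2]
  [14, 12, 0, 12, 3, 3]
  [2, 15, 7, 0, 7, 17]
  [16, 6, -2, 17, 0, 1]
  [9, 0, 7, 2, 1, 0]
D(1):
  [0, 4, ∞, ∞, 3, 15]
  [11, 0, 6, 18, 10, 2]
  [14, 12, 0, 12, 3, 3]
  [2, 6, 7, 0, 5, 17]
  [16, 6, -2, 17, 0, 1]
  [9, 0, 7, 2, 1, 0]
D(2):
  [0, 4, 10, 22, 3, 6]
  [11, 0, 6, 18, 10, 2]
  [14, 12, 0, 12, 3, 3]
  [2, 6, 7, 0, 5, 8]
  [16, 6, -2, 17, 0, 1]
  [9, 0, 6, 2, 1, 0]
D(3):
  [0, 4, 10, 22, 3, 6]
  [11, 0, 6, 18, 9, 2]
  [14, 12, 0, 12, 3, 3]
  [2, 6, 7, 0, 5, 8]
  [12, 6, -2, 10, 0, 1]
  [9, 0, 6, 2, 1, 0]
D(4):
  [0, 4, 10, 22, 3, 6]
  [11, 0, 6, 18, 9, 2]
  [14, 12, 0, 12, 3, 3]
  [2, 6, 7, 0, 5, 8]
  [12, 6, -2, 10, 0, 1]
  [4, 0, 6, 2, 1, 0]
D(5):
  [0, 4, 1, 13, 3, 4]
  [11, 0, 6, 18, 9, 2]
  [14, 9, 0, 12, 3, 3]
  [2, 6, 3, 0, 5, 6]
  [12, 6, -2, 10, 0, 1]
  [4, 0, -1, 2, 1, 0]
D(6):
  [0, 4, 1, 6, 3, 4]
  [6, 0, 1, 4, 3, 2]
  [7, 3, 0, 5, 3, 3]
  [2, 6, 3, 0, 5, 6]
  [5, 1, -2, 3, 0, 1]
  [4, 0, -1, 2, 1, 0]
Answer: G* = [[0, 4, 1, 6, 3, 4], [6, 0, 1, 4, 3, 2], [7, 3, 0, 5, 3, 3], [2, 6, 3, 0, 5, 6], [5, 1, -2, 3, 0, 1], [4, 0, -1, 2, 1, 0]]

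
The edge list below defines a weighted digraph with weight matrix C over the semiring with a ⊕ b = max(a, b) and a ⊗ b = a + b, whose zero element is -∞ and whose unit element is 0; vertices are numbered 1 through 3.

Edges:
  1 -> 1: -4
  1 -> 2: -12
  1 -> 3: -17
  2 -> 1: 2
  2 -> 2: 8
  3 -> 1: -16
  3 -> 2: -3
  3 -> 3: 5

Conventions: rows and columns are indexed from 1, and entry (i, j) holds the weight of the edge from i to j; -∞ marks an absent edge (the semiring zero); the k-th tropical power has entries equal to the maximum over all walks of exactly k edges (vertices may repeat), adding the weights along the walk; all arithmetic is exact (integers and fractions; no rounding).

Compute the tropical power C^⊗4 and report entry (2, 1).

C^⊗2:
  [-8, -4, -12]
  [10, 16, -15]
  [-1, 5, 10]
C^⊗3:
  [-2, 4, -7]
  [18, 24, -7]
  [7, 13, 15]
C^⊗4:
  [6, 12, -2]
  [26, 32, 1]
  [15, 21, 20]
Key observation: the optimum is the walk 2->2->2->2->1, with weight 8 + 8 + 8 + 2 = 26.
Optimal value attained by: walk 2->2->2->2->1.
Answer: (C^⊗4)[2][1] = 26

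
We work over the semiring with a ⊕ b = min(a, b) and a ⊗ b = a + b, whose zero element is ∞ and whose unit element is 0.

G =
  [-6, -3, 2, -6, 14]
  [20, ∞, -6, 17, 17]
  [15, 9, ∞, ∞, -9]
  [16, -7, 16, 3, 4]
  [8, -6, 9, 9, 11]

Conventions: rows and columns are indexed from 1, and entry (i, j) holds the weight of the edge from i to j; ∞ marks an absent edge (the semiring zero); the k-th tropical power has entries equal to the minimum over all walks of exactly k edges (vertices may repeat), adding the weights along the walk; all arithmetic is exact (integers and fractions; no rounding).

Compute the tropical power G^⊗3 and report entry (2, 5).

G^⊗2:
  [-12, -13, -9, -12, -7]
  [9, 3, 22, 14, -15]
  [-1, -15, 0, 0, 2]
  [10, -4, -13, 6, 7]
  [2, 2, -12, 2, 0]
G^⊗3:
  [-18, -19, -19, -18, -18]
  [-7, -21, -6, -6, -4]
  [-7, -7, -21, -7, -9]
  [2, -4, -10, 4, -22]
  [-4, -6, -4, -4, -21]
Key observation: the optimum is the walk 2->3->5->5, with weight (-6) + (-9) + 11 = -4.
Optimal value attained by: walk 2->3->5->5.
Answer: (G^⊗3)[2][5] = -4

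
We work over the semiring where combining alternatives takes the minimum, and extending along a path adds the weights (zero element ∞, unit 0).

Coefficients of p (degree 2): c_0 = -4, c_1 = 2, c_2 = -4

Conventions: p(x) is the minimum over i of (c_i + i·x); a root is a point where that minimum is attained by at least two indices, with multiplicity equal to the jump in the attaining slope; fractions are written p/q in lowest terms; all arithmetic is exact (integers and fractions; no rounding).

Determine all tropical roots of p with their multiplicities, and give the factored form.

hull edge (i=0, c=-4) to (i=2, c=-4): slope 0, span 2
Factored form: p(x) = -4 ⊗ (x ⊕ 0) ⊗ (x ⊕ 0)
Answer: roots = 0 (mult 2)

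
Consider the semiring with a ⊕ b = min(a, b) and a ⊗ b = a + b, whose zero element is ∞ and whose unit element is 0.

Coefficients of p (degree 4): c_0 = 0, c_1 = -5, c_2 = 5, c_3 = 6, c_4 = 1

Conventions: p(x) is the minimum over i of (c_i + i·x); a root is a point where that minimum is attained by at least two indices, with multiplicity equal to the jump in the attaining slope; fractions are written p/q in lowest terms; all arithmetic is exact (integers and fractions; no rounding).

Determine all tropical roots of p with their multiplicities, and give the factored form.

hull edge (i=0, c=0) to (i=1, c=-5): slope -5, span 1
hull edge (i=1, c=-5) to (i=4, c=1): slope 2, span 3
Factored form: p(x) = 1 ⊗ (x ⊕ (-2)) ⊗ (x ⊕ (-2)) ⊗ (x ⊕ (-2)) ⊗ (x ⊕ 5)
Answer: roots = -2 (mult 3), 5 (mult 1)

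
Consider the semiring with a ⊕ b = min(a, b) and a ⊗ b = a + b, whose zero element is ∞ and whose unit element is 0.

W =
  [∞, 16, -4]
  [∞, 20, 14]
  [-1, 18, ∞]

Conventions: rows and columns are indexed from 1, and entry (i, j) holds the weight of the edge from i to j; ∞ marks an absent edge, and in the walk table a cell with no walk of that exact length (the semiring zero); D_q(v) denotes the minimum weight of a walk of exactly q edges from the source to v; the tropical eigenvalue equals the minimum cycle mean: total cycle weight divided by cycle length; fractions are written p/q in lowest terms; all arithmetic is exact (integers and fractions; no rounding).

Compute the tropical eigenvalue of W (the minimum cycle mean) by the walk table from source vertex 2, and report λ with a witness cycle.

q=0: [∞, 0, ∞]
q=1: [∞, 20, 14]
q=2: [13, 32, 34]
q=3: [33, 29, 9]
Optimal cycle mean attained by: cycle 1->3->1, total (-4) + (-1), length 2.
Answer: λ = -5/2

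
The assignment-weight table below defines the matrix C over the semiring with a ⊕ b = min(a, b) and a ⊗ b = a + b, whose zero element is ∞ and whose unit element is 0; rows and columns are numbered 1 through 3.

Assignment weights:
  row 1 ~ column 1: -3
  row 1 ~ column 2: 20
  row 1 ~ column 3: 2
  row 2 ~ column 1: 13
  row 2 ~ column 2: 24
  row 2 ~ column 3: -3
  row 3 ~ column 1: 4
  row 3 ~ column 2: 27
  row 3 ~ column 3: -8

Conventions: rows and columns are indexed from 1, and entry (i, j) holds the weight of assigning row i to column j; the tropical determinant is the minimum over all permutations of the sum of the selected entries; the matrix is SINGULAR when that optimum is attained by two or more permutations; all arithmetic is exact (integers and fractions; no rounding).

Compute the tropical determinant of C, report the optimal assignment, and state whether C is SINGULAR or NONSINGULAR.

σ = (1, 2, 3): (-3) + 24 + (-8) = 13
σ = (1, 3, 2): (-3) + (-3) + 27 = 21
σ = (2, 1, 3): 20 + 13 + (-8) = 25
σ = (2, 3, 1): 20 + (-3) + 4 = 21
σ = (3, 1, 2): 2 + 13 + 27 = 42
σ = (3, 2, 1): 2 + 24 + 4 = 30
Optimal value attained by: σ = (1, 2, 3).
Answer: det⊕(C) = 13; verdict: NONSINGULAR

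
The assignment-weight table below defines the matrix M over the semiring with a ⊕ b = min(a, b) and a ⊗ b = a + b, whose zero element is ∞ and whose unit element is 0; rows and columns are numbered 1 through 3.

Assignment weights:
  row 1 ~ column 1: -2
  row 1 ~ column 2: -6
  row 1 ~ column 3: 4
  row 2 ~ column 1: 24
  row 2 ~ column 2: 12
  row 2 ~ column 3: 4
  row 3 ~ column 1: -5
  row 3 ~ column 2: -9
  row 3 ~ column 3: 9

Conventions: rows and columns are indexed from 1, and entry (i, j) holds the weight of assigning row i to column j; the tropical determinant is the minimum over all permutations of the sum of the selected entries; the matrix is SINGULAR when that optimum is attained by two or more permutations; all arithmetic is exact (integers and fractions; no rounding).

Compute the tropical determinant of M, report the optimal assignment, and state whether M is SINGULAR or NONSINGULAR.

σ = (1, 2, 3): (-2) + 12 + 9 = 19
σ = (1, 3, 2): (-2) + 4 + (-9) = -7
σ = (2, 1, 3): (-6) + 24 + 9 = 27
σ = (2, 3, 1): (-6) + 4 + (-5) = -7
σ = (3, 1, 2): 4 + 24 + (-9) = 19
σ = (3, 2, 1): 4 + 12 + (-5) = 11
Optimal value attained by: σ = (1, 3, 2).
Answer: det⊕(M) = -7; verdict: SINGULAR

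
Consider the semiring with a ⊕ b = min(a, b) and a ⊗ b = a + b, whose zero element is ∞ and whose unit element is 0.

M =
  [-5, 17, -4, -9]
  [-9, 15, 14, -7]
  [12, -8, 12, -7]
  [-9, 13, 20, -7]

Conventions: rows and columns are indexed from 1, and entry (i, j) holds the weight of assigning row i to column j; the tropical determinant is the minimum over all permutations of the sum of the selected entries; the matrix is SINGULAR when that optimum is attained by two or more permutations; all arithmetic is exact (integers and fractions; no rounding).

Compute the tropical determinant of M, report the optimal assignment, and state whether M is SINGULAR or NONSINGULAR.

σ = (1, 2, 3, 4): (-5) + 15 + 12 + (-7) = 15
σ = (1, 2, 4, 3): (-5) + 15 + (-7) + 20 = 23
σ = (1, 3, 2, 4): (-5) + 14 + (-8) + (-7) = -6
σ = (1, 3, 4, 2): (-5) + 14 + (-7) + 13 = 15
σ = (1, 4, 2, 3): (-5) + (-7) + (-8) + 20 = 0
σ = (1, 4, 3, 2): (-5) + (-7) + 12 + 13 = 13
σ = (2, 1, 3, 4): 17 + (-9) + 12 + (-7) = 13
σ = (2, 1, 4, 3): 17 + (-9) + (-7) + 20 = 21
σ = (2, 3, 1, 4): 17 + 14 + 12 + (-7) = 36
σ = (2, 3, 4, 1): 17 + 14 + (-7) + (-9) = 15
σ = (2, 4, 1, 3): 17 + (-7) + 12 + 20 = 42
σ = (2, 4, 3, 1): 17 + (-7) + 12 + (-9) = 13
σ = (3, 1, 2, 4): (-4) + (-9) + (-8) + (-7) = -28
σ = (3, 1, 4, 2): (-4) + (-9) + (-7) + 13 = -7
σ = (3, 2, 1, 4): (-4) + 15 + 12 + (-7) = 16
σ = (3, 2, 4, 1): (-4) + 15 + (-7) + (-9) = -5
σ = (3, 4, 1, 2): (-4) + (-7) + 12 + 13 = 14
σ = (3, 4, 2, 1): (-4) + (-7) + (-8) + (-9) = -28
σ = (4, 1, 2, 3): (-9) + (-9) + (-8) + 20 = -6
σ = (4, 1, 3, 2): (-9) + (-9) + 12 + 13 = 7
σ = (4, 2, 1, 3): (-9) + 15 + 12 + 20 = 38
σ = (4, 2, 3, 1): (-9) + 15 + 12 + (-9) = 9
σ = (4, 3, 1, 2): (-9) + 14 + 12 + 13 = 30
σ = (4, 3, 2, 1): (-9) + 14 + (-8) + (-9) = -12
Optimal value attained by: σ = (3, 1, 2, 4).
Answer: det⊕(M) = -28; verdict: SINGULAR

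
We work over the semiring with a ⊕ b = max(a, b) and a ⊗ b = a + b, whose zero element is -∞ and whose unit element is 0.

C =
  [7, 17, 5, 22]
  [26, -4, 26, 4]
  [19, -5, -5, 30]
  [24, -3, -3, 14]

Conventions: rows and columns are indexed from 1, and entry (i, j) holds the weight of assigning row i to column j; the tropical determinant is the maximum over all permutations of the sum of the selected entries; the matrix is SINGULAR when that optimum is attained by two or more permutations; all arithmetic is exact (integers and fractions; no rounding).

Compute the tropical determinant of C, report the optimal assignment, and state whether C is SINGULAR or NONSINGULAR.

σ = (1, 2, 3, 4): 7 + (-4) + (-5) + 14 = 12
σ = (1, 2, 4, 3): 7 + (-4) + 30 + (-3) = 30
σ = (1, 3, 2, 4): 7 + 26 + (-5) + 14 = 42
σ = (1, 3, 4, 2): 7 + 26 + 30 + (-3) = 60
σ = (1, 4, 2, 3): 7 + 4 + (-5) + (-3) = 3
σ = (1, 4, 3, 2): 7 + 4 + (-5) + (-3) = 3
σ = (2, 1, 3, 4): 17 + 26 + (-5) + 14 = 52
σ = (2, 1, 4, 3): 17 + 26 + 30 + (-3) = 70
σ = (2, 3, 1, 4): 17 + 26 + 19 + 14 = 76
σ = (2, 3, 4, 1): 17 + 26 + 30 + 24 = 97
σ = (2, 4, 1, 3): 17 + 4 + 19 + (-3) = 37
σ = (2, 4, 3, 1): 17 + 4 + (-5) + 24 = 40
σ = (3, 1, 2, 4): 5 + 26 + (-5) + 14 = 40
σ = (3, 1, 4, 2): 5 + 26 + 30 + (-3) = 58
σ = (3, 2, 1, 4): 5 + (-4) + 19 + 14 = 34
σ = (3, 2, 4, 1): 5 + (-4) + 30 + 24 = 55
σ = (3, 4, 1, 2): 5 + 4 + 19 + (-3) = 25
σ = (3, 4, 2, 1): 5 + 4 + (-5) + 24 = 28
σ = (4, 1, 2, 3): 22 + 26 + (-5) + (-3) = 40
σ = (4, 1, 3, 2): 22 + 26 + (-5) + (-3) = 40
σ = (4, 2, 1, 3): 22 + (-4) + 19 + (-3) = 34
σ = (4, 2, 3, 1): 22 + (-4) + (-5) + 24 = 37
σ = (4, 3, 1, 2): 22 + 26 + 19 + (-3) = 64
σ = (4, 3, 2, 1): 22 + 26 + (-5) + 24 = 67
Optimal value attained by: σ = (2, 3, 4, 1).
Answer: det⊕(C) = 97; verdict: NONSINGULAR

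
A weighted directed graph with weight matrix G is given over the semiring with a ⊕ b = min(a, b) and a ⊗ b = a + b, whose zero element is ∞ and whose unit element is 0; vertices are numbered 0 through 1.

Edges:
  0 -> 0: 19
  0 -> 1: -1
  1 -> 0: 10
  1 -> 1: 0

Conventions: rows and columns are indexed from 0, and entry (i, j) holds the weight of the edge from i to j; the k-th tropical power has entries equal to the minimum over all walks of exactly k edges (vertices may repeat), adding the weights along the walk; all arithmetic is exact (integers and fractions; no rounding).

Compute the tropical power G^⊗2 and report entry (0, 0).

G^⊗2:
  [9, -1]
  [10, 0]
Key observation: the optimum is the walk 0->1->0, with weight (-1) + 10 = 9.
Optimal value attained by: walk 0->1->0.
Answer: (G^⊗2)[0][0] = 9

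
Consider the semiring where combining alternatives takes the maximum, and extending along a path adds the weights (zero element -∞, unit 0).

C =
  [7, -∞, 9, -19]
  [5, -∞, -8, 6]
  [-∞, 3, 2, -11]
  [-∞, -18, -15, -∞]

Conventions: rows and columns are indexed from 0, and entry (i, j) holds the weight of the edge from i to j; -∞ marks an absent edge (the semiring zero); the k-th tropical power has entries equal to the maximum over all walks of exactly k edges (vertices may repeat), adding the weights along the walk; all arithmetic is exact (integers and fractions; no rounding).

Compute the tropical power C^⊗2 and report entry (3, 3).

C^⊗2:
  [14, 12, 16, -2]
  [12, -5, 14, -14]
  [8, 5, 4, 9]
  [-13, -12, -13, -12]
Key observation: the optimum is the walk 3->1->3, with weight (-18) + 6 = -12.
Optimal value attained by: walk 3->1->3.
Answer: (C^⊗2)[3][3] = -12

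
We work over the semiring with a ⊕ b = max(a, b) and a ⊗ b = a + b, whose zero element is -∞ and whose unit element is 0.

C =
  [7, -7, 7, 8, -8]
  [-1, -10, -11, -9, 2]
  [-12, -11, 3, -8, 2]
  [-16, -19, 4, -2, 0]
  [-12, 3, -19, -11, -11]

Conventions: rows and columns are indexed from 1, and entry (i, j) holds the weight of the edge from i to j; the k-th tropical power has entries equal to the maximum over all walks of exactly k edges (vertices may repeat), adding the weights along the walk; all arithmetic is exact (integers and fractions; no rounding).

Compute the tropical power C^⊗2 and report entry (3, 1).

C^⊗2:
  [14, 0, 14, 15, 9]
  [6, 5, 6, 7, -8]
  [-5, 5, 6, -4, 5]
  [-8, 3, 7, -4, 6]
  [2, -7, -5, -4, 5]
Key observation: the optimum is the walk 3->1->1, with weight (-12) + 7 = -5.
Optimal value attained by: walk 3->1->1.
Answer: (C^⊗2)[3][1] = -5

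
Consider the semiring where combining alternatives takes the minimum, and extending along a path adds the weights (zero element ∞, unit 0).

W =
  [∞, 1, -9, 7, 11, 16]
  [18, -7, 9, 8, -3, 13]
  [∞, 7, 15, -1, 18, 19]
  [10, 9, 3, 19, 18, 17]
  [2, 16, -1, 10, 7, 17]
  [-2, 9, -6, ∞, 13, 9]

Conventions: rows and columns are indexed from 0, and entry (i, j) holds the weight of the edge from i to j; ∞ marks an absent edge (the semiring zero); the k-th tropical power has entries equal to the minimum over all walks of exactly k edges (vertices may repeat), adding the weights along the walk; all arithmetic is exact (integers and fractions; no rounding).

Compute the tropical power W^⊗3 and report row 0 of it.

W^⊗2:
  [13, -6, 6, -10, -2, 10]
  [-1, -14, -4, 1, -10, 6]
  [9, 0, 2, 14, 4, 16]
  [15, 2, 1, 2, 6, 22]
  [9, 3, -7, -2, 13, 18]
  [7, -1, -11, -7, 6, 13]
W^⊗3:
  [0, -13, -7, 2, -9, 7]
  [-8, -21, -11, -6, -17, -1]
  [6, -7, 0, 1, -3, 13]
  [8, -5, 5, 0, -1, 15]
  [8, -4, 0, -8, 0, 12]
  [3, -8, -4, -12, -4, 8]
Answer: row 0 of W^⊗3 = [0, -13, -7, 2, -9, 7]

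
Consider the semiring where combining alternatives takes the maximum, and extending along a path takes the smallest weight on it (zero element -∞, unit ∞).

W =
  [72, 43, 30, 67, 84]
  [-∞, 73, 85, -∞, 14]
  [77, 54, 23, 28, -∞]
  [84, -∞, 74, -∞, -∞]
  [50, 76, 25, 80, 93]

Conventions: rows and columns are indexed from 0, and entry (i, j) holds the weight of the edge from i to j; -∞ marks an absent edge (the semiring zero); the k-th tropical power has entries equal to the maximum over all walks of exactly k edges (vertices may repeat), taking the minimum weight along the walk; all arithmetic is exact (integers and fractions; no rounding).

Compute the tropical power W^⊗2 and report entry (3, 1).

W^⊗2:
  [72, 76, 67, 80, 84]
  [77, 73, 73, 28, 14]
  [72, 54, 54, 67, 77]
  [74, 54, 30, 67, 84]
  [80, 76, 76, 80, 93]
Key observation: the optimum is the walk 3->2->1, with weight 74 min 54 = 54.
Optimal value attained by: walk 3->2->1.
Answer: (W^⊗2)[3][1] = 54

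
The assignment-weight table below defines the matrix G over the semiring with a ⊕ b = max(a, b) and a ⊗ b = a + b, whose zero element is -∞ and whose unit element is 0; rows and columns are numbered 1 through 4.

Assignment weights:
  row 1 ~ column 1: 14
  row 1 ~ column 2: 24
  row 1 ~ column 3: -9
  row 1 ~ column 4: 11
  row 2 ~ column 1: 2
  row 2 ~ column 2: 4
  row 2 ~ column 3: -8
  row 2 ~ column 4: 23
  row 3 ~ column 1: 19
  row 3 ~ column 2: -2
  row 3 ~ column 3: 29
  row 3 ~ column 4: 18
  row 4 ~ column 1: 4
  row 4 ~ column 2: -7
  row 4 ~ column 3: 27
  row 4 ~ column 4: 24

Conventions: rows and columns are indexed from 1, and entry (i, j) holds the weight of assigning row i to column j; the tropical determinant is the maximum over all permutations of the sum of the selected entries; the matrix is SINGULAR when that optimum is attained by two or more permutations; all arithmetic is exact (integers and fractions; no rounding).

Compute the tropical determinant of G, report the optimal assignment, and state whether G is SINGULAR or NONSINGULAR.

σ = (1, 2, 3, 4): 14 + 4 + 29 + 24 = 71
σ = (1, 2, 4, 3): 14 + 4 + 18 + 27 = 63
σ = (1, 3, 2, 4): 14 + (-8) + (-2) + 24 = 28
σ = (1, 3, 4, 2): 14 + (-8) + 18 + (-7) = 17
σ = (1, 4, 2, 3): 14 + 23 + (-2) + 27 = 62
σ = (1, 4, 3, 2): 14 + 23 + 29 + (-7) = 59
σ = (2, 1, 3, 4): 24 + 2 + 29 + 24 = 79
σ = (2, 1, 4, 3): 24 + 2 + 18 + 27 = 71
σ = (2, 3, 1, 4): 24 + (-8) + 19 + 24 = 59
σ = (2, 3, 4, 1): 24 + (-8) + 18 + 4 = 38
σ = (2, 4, 1, 3): 24 + 23 + 19 + 27 = 93
σ = (2, 4, 3, 1): 24 + 23 + 29 + 4 = 80
σ = (3, 1, 2, 4): (-9) + 2 + (-2) + 24 = 15
σ = (3, 1, 4, 2): (-9) + 2 + 18 + (-7) = 4
σ = (3, 2, 1, 4): (-9) + 4 + 19 + 24 = 38
σ = (3, 2, 4, 1): (-9) + 4 + 18 + 4 = 17
σ = (3, 4, 1, 2): (-9) + 23 + 19 + (-7) = 26
σ = (3, 4, 2, 1): (-9) + 23 + (-2) + 4 = 16
σ = (4, 1, 2, 3): 11 + 2 + (-2) + 27 = 38
σ = (4, 1, 3, 2): 11 + 2 + 29 + (-7) = 35
σ = (4, 2, 1, 3): 11 + 4 + 19 + 27 = 61
σ = (4, 2, 3, 1): 11 + 4 + 29 + 4 = 48
σ = (4, 3, 1, 2): 11 + (-8) + 19 + (-7) = 15
σ = (4, 3, 2, 1): 11 + (-8) + (-2) + 4 = 5
Optimal value attained by: σ = (2, 4, 1, 3).
Answer: det⊕(G) = 93; verdict: NONSINGULAR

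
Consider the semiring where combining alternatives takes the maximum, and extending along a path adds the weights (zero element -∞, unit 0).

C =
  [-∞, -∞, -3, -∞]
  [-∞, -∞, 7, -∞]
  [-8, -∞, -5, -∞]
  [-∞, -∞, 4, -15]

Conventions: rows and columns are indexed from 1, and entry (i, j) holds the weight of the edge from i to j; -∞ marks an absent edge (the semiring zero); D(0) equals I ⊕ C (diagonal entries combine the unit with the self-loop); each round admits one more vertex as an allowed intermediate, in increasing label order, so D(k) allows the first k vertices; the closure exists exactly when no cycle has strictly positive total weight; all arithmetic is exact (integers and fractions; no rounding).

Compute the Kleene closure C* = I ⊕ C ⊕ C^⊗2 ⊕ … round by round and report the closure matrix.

D(0):
  [0, -∞, -3, -∞]
  [-∞, 0, 7, -∞]
  [-8, -∞, 0, -∞]
  [-∞, -∞, 4, 0]
D(1):
  [0, -∞, -3, -∞]
  [-∞, 0, 7, -∞]
  [-8, -∞, 0, -∞]
  [-∞, -∞, 4, 0]
D(2):
  [0, -∞, -3, -∞]
  [-∞, 0, 7, -∞]
  [-8, -∞, 0, -∞]
  [-∞, -∞, 4, 0]
D(3):
  [0, -∞, -3, -∞]
  [-1, 0, 7, -∞]
  [-8, -∞, 0, -∞]
  [-4, -∞, 4, 0]
D(4):
  [0, -∞, -3, -∞]
  [-1, 0, 7, -∞]
  [-8, -∞, 0, -∞]
  [-4, -∞, 4, 0]
Answer: C* = [[0, -∞, -3, -∞], [-1, 0, 7, -∞], [-8, -∞, 0, -∞], [-4, -∞, 4, 0]]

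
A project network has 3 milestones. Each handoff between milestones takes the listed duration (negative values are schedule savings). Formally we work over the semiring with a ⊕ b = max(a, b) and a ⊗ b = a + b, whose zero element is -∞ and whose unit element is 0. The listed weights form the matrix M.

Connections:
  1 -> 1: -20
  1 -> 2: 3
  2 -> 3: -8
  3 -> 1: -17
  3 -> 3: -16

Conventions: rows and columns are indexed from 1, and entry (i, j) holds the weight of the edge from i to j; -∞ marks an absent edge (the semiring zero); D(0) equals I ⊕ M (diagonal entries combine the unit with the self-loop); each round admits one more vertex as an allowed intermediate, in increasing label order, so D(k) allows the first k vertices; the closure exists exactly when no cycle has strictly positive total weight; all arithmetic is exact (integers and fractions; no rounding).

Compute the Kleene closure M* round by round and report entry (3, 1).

D(0):
  [0, 3, -∞]
  [-∞, 0, -8]
  [-17, -∞, 0]
D(1):
  [0, 3, -∞]
  [-∞, 0, -8]
  [-17, -14, 0]
D(2):
  [0, 3, -5]
  [-∞, 0, -8]
  [-17, -14, 0]
D(3):
  [0, 3, -5]
  [-25, 0, -8]
  [-17, -14, 0]
Answer: M*[3][1] = -17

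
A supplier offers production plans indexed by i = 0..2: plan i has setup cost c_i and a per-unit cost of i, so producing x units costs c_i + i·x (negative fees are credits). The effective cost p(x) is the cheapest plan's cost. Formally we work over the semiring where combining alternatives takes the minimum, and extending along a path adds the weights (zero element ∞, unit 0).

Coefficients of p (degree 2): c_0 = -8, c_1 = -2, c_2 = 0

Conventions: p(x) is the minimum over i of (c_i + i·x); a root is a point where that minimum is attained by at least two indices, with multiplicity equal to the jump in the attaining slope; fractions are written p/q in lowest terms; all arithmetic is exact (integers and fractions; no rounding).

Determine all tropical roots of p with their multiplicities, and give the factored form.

hull edge (i=0, c=-8) to (i=2, c=0): slope 4, span 2
Factored form: p(x) = 0 ⊗ (x ⊕ (-4)) ⊗ (x ⊕ (-4))
Answer: roots = -4 (mult 2)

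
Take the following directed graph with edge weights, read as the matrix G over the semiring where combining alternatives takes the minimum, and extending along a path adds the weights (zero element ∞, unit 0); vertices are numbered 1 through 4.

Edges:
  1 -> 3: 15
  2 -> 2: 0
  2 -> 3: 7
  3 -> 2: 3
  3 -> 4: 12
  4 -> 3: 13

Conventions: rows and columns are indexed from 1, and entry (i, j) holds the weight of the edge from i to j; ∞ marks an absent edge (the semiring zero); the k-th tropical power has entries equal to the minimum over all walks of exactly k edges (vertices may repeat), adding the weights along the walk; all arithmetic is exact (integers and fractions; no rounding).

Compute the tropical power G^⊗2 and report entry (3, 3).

G^⊗2:
  [∞, 18, ∞, 27]
  [∞, 0, 7, 19]
  [∞, 3, 10, ∞]
  [∞, 16, ∞, 25]
Key observation: the optimum is the walk 3->2->3, with weight 3 + 7 = 10.
Optimal value attained by: walk 3->2->3.
Answer: (G^⊗2)[3][3] = 10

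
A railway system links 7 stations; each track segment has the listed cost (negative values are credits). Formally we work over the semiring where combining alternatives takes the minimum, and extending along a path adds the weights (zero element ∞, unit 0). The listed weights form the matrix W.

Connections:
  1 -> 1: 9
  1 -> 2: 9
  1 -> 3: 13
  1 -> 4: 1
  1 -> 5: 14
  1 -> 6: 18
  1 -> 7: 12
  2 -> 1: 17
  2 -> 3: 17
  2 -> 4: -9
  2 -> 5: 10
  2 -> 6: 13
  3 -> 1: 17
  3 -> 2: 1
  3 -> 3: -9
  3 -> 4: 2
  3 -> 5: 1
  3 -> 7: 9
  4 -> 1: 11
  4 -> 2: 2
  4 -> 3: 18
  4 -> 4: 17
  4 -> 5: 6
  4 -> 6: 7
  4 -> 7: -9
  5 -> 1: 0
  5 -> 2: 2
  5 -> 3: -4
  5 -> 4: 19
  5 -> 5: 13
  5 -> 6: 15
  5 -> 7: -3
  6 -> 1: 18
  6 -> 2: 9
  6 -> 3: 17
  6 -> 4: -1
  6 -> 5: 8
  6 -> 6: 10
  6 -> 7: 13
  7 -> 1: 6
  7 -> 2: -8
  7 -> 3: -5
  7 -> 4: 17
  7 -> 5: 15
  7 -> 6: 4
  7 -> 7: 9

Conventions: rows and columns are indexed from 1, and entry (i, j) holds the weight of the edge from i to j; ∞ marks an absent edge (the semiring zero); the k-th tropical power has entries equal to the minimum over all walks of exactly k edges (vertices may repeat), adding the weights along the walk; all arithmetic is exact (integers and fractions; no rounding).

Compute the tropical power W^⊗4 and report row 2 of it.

W^⊗2:
  [12, 3, 4, 0, 7, 8, -8]
  [2, -7, 6, 8, -3, -2, -18]
  [1, -8, -18, -8, -8, 9, -7]
  [-3, -17, -14, -7, 6, -5, 0]
  [3, -11, -13, -7, -3, 1, 5]
  [8, 1, 4, 0, 5, 6, -10]
  [9, -4, -14, -17, -4, 5, 4]
W^⊗3:
  [-2, -16, -13, -6, 5, -4, -9]
  [-12, -26, -23, -16, -3, -14, -9]
  [-8, -17, -27, -17, -17, -3, -17]
  [0, -13, -23, -26, -13, -4, -16]
  [-3, -12, -22, -20, -12, 0, -16]
  [-4, -18, -15, -8, 5, -6, -9]
  [-6, -15, -23, -13, -13, -10, -26]
W^⊗4:
  [-3, -17, -22, -25, -12, -5, -15]
  [-9, -22, -32, -35, -22, -13, -25]
  [-17, -26, -36, -26, -26, -13, -26]
  [-15, -24, -32, -22, -22, -19, -35]
  [-12, -24, -31, -21, -21, -13, -29]
  [-3, -17, -24, -27, -14, -5, -17]
  [-20, -34, -32, -24, -22, -22, -22]
Answer: row 2 of W^⊗4 = [-9, -22, -32, -35, -22, -13, -25]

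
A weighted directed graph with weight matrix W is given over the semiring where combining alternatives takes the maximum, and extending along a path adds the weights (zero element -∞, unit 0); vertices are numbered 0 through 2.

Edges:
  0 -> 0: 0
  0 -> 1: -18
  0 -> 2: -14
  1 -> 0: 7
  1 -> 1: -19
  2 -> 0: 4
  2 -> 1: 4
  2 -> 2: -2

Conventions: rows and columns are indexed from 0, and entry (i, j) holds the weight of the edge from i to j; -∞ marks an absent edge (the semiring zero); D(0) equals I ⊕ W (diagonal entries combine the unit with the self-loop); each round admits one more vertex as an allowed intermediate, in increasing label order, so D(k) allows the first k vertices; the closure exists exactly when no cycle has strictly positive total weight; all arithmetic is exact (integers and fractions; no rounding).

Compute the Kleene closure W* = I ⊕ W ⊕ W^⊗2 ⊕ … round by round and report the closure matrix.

D(0):
  [0, -18, -14]
  [7, 0, -∞]
  [4, 4, 0]
D(1):
  [0, -18, -14]
  [7, 0, -7]
  [4, 4, 0]
D(2):
  [0, -18, -14]
  [7, 0, -7]
  [11, 4, 0]
D(3):
  [0, -10, -14]
  [7, 0, -7]
  [11, 4, 0]
Answer: W* = [[0, -10, -14], [7, 0, -7], [11, 4, 0]]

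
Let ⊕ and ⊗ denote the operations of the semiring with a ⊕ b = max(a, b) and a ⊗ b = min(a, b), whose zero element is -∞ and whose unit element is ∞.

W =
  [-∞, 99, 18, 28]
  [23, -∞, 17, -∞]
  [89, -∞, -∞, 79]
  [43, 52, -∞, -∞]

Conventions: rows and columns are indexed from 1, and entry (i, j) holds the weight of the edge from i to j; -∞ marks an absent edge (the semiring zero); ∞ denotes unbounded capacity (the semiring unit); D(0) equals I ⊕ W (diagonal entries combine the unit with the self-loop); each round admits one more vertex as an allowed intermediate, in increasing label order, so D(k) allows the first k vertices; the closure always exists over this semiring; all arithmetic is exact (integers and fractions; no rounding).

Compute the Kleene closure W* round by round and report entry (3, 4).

D(0):
  [∞, 99, 18, 28]
  [23, ∞, 17, -∞]
  [89, -∞, ∞, 79]
  [43, 52, -∞, ∞]
D(1):
  [∞, 99, 18, 28]
  [23, ∞, 18, 23]
  [89, 89, ∞, 79]
  [43, 52, 18, ∞]
D(2):
  [∞, 99, 18, 28]
  [23, ∞, 18, 23]
  [89, 89, ∞, 79]
  [43, 52, 18, ∞]
D(3):
  [∞, 99, 18, 28]
  [23, ∞, 18, 23]
  [89, 89, ∞, 79]
  [43, 52, 18, ∞]
D(4):
  [∞, 99, 18, 28]
  [23, ∞, 18, 23]
  [89, 89, ∞, 79]
  [43, 52, 18, ∞]
Answer: W*[3][4] = 79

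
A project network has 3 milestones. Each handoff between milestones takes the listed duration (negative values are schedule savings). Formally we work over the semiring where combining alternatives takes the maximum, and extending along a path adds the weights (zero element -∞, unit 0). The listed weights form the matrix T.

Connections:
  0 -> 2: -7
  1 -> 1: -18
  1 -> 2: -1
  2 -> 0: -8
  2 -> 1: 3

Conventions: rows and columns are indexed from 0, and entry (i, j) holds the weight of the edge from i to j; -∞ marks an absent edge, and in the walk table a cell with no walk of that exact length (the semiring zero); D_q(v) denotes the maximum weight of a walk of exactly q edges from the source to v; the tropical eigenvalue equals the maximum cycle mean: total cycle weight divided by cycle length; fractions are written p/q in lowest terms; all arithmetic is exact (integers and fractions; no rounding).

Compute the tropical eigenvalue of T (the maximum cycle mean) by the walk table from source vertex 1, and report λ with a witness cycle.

q=0: [-∞, 0, -∞]
q=1: [-∞, -18, -1]
q=2: [-9, 2, -19]
q=3: [-27, -16, 1]
Optimal cycle mean attained by: cycle 1->2->1, total (-1) + 3, length 2.
Answer: λ = 1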